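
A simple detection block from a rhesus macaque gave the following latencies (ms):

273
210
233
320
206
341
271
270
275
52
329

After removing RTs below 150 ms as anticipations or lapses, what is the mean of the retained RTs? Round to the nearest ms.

Excluded: 52
Retained (n=10): Σ = 2728
Mean = 2728/10 = 272.8000

273 ms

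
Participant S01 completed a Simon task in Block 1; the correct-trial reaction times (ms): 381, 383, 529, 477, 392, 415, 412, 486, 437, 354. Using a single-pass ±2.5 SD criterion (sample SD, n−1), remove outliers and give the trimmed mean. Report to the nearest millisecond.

n = 10, ΣRT = 4266, M = 426.600
Σ(x−M)² = 27458.40; s = √(27458.40/9) = 55.235
Cutoffs: 426.600 ± 2.5·55.235 → [288.5, 564.7]
No RTs fall outside the cutoffs; all 10 retained. Mean = 4266/10 = 426.600

427 ms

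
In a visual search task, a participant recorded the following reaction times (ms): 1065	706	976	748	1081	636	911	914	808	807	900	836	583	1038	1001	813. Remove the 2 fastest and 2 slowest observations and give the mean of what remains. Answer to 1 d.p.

Sorted: 583, 636, 706, 748, 807, 808, 813, 836, 900, 911, 914, 976, 1001, 1038, 1065, 1081
Drop lowest 2 (583, 636) and highest 2 (1065, 1081)
Remaining (n=12): Σ = 10458, mean = 10458/12 = 871.500

871.5 ms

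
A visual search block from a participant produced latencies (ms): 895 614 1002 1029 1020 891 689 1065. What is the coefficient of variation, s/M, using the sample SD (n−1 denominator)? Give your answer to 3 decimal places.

0.185

n = 8, Σ = 7205, M = 900.6250
Σ(x−M)² = 195089.875; s = √(195089.875/7) = 166.9431
CV = 166.9431 / 900.6250 = 0.18536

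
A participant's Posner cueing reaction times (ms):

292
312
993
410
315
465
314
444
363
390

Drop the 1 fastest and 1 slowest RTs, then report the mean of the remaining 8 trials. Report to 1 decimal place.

376.6 ms

Sorted: 292, 312, 314, 315, 363, 390, 410, 444, 465, 993
Drop lowest 1 (292) and highest 1 (993)
Remaining (n=8): Σ = 3013, mean = 3013/8 = 376.625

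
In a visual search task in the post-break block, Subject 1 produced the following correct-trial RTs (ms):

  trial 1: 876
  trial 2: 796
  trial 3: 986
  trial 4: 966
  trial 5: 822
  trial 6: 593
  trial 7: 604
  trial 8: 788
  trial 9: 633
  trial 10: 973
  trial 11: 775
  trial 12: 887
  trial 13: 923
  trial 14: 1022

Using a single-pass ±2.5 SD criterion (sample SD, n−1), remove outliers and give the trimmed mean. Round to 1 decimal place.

831.7 ms

n = 14, ΣRT = 11644, M = 831.714
Σ(x−M)² = 266180.86; s = √(266180.86/13) = 143.092
Cutoffs: 831.714 ± 2.5·143.092 → [474.0, 1189.4]
No RTs fall outside the cutoffs; all 14 retained. Mean = 11644/14 = 831.714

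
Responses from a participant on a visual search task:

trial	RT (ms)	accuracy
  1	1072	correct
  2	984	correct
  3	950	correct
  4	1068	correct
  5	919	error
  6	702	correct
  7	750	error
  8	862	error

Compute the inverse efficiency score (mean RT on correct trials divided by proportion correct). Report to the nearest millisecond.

Correct trials (n=5): 1072, 984, 950, 1068, 702
Mean correct RT = 4776/5 = 955.2000 ms
Proportion correct = 5/8
IES = 955.2000 / (5/8) = 1528.320 ms

1528 ms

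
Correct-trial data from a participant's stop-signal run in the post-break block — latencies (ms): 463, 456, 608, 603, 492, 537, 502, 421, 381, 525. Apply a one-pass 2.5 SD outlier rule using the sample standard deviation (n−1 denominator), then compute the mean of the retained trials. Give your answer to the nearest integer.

n = 10, ΣRT = 4988, M = 498.800
Σ(x−M)² = 48027.60; s = √(48027.60/9) = 73.051
Cutoffs: 498.800 ± 2.5·73.051 → [316.2, 681.4]
No RTs fall outside the cutoffs; all 10 retained. Mean = 4988/10 = 498.800

499 ms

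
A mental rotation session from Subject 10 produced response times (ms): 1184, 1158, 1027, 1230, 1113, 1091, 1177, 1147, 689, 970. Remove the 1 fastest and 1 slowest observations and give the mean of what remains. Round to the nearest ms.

Sorted: 689, 970, 1027, 1091, 1113, 1147, 1158, 1177, 1184, 1230
Drop lowest 1 (689) and highest 1 (1230)
Remaining (n=8): Σ = 8867, mean = 8867/8 = 1108.375

1108 ms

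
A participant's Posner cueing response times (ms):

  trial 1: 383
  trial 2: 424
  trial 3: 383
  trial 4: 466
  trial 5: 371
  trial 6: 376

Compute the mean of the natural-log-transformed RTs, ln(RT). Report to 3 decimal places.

5.989

ln(RT): 5.9480, 6.0497, 5.9480, 6.1442, 5.9162, 5.9296
Σ ln(RT) = 35.9358
Mean = 35.9358/6 = 5.98930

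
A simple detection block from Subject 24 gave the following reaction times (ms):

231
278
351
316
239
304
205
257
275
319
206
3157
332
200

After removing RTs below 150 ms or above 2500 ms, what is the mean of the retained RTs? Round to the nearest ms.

Excluded: 3157
Retained (n=13): Σ = 3513
Mean = 3513/13 = 270.2308

270 ms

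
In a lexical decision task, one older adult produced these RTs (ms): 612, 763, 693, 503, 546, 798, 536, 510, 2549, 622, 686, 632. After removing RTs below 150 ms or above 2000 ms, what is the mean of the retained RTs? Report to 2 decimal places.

Excluded: 2549
Retained (n=11): Σ = 6901
Mean = 6901/11 = 627.3636

627.36 ms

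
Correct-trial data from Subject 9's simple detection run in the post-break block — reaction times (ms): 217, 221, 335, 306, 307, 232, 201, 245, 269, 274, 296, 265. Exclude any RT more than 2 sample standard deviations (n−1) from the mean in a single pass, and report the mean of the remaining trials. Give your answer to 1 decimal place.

n = 12, ΣRT = 3168, M = 264.000
Σ(x−M)² = 19216.00; s = √(19216.00/11) = 41.796
Cutoffs: 264.000 ± 2·41.796 → [180.4, 347.6]
No RTs fall outside the cutoffs; all 12 retained. Mean = 3168/12 = 264.000

264.0 ms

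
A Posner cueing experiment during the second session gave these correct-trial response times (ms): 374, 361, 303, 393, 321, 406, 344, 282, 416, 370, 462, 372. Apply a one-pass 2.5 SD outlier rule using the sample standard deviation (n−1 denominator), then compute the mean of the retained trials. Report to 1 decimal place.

367.0 ms

n = 12, ΣRT = 4404, M = 367.000
Σ(x−M)² = 27708.00; s = √(27708.00/11) = 50.189
Cutoffs: 367.000 ± 2.5·50.189 → [241.5, 492.5]
No RTs fall outside the cutoffs; all 12 retained. Mean = 4404/12 = 367.000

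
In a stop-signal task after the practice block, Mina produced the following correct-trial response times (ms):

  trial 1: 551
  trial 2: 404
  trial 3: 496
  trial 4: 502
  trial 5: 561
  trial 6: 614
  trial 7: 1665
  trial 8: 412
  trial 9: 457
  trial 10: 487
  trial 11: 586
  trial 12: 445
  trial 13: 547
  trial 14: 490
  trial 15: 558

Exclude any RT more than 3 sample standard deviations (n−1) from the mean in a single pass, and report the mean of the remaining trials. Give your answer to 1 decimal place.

n = 15, ΣRT = 8775, M = 585.000
Σ(x−M)² = 1303260.00; s = √(1303260.00/14) = 305.107
Cutoffs: 585.000 ± 3·305.107 → [-330.3, 1500.3]
Outside: 1665 → excluded.
Retained (n=14): Σ = 7110, mean = 7110/14 = 507.857

507.9 ms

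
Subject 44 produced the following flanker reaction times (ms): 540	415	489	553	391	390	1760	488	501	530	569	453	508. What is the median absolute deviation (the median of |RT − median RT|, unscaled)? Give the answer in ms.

48 ms

Sorted: 390, 391, 415, 453, 488, 489, 501, 508, 530, 540, 553, 569, 1760 → median = 501
|x − 501|: 39, 86, 12, 52, 110, 111, 1259, 13, 0, 29, 68, 48, 7
Sorted deviations: 0, 7, 12, 13, 29, 39, 48, 52, 68, 86, 110, 111, 1259 → MAD = 48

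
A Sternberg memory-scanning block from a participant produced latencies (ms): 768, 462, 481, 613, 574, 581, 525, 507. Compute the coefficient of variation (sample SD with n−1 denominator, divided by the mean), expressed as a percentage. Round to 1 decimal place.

n = 8, Σ = 4511, M = 563.8750
Σ(x−M)² = 66468.875; s = √(66468.875/7) = 97.4451
CV = 97.4451 / 563.8750 = 0.17281 = 17.281%

17.3%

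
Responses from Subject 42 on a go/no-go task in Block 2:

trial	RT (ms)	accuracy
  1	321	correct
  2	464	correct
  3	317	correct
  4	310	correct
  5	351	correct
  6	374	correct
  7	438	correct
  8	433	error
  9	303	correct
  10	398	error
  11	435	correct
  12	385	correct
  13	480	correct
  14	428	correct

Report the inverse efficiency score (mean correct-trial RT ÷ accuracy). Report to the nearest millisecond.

448 ms

Correct trials (n=12): 321, 464, 317, 310, 351, 374, 438, 303, 435, 385, 480, 428
Mean correct RT = 4606/12 = 383.8333 ms
Proportion correct = 12/14
IES = 383.8333 / (12/14) = 447.806 ms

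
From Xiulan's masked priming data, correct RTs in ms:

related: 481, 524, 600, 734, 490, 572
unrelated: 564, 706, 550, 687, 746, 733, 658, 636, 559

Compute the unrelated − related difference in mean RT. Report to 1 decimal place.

81.9 ms

M(related) = 3401/6 = 566.833
M(unrelated) = 5839/9 = 648.778
Difference = 648.778 − 566.833 = 81.944 ms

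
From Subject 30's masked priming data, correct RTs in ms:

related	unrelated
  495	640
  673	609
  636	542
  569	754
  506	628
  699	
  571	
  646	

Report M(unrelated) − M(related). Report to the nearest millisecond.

35 ms

M(related) = 4795/8 = 599.375
M(unrelated) = 3173/5 = 634.600
Difference = 634.600 − 599.375 = 35.225 ms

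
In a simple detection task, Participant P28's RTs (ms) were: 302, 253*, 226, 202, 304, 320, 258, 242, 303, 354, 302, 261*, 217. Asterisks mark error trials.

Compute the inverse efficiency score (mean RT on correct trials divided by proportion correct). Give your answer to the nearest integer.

Correct trials (n=11): 302, 226, 202, 304, 320, 258, 242, 303, 354, 302, 217
Mean correct RT = 3030/11 = 275.4545 ms
Proportion correct = 11/13
IES = 275.4545 / (11/13) = 325.537 ms

326 ms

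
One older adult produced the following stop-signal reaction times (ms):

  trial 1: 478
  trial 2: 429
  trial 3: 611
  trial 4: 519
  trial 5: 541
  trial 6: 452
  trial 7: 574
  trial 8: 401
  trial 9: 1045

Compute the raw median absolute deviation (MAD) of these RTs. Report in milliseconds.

Sorted: 401, 429, 452, 478, 519, 541, 574, 611, 1045 → median = 519
|x − 519|: 41, 90, 92, 0, 22, 67, 55, 118, 526
Sorted deviations: 0, 22, 41, 55, 67, 90, 92, 118, 526 → MAD = 67

67 ms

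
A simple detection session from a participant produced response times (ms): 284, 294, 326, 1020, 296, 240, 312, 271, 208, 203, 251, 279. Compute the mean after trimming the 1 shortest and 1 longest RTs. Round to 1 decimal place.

Sorted: 203, 208, 240, 251, 271, 279, 284, 294, 296, 312, 326, 1020
Drop lowest 1 (203) and highest 1 (1020)
Remaining (n=10): Σ = 2761, mean = 2761/10 = 276.100

276.1 ms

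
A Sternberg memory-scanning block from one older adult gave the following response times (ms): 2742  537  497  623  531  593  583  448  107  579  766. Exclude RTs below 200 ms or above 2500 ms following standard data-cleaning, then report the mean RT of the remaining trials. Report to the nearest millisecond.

Excluded: 107, 2742
Retained (n=9): Σ = 5157
Mean = 5157/9 = 573.0000

573 ms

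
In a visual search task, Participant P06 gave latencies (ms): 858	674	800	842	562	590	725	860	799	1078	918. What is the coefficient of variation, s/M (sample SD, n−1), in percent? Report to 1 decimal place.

18.8%

n = 11, Σ = 8706, M = 791.4545
Σ(x−M)² = 221378.727; s = √(221378.727/10) = 148.7880
CV = 148.7880 / 791.4545 = 0.18799 = 18.799%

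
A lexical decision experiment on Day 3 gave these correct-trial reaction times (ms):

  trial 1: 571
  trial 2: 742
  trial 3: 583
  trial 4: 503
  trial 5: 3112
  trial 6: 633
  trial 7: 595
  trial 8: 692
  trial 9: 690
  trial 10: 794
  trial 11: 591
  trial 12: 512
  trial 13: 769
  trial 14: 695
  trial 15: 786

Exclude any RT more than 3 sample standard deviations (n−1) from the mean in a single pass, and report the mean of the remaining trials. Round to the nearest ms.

n = 15, ΣRT = 12268, M = 817.867
Σ(x−M)² = 5764179.73; s = √(5764179.73/14) = 641.660
Cutoffs: 817.867 ± 3·641.660 → [-1107.1, 2742.8]
Outside: 3112 → excluded.
Retained (n=14): Σ = 9156, mean = 9156/14 = 654.000

654 ms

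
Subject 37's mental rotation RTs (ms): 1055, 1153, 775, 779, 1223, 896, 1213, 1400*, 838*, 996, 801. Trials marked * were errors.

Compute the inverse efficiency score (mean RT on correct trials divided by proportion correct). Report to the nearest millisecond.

Correct trials (n=9): 1055, 1153, 775, 779, 1223, 896, 1213, 996, 801
Mean correct RT = 8891/9 = 987.8889 ms
Proportion correct = 9/11
IES = 987.8889 / (9/11) = 1207.420 ms

1207 ms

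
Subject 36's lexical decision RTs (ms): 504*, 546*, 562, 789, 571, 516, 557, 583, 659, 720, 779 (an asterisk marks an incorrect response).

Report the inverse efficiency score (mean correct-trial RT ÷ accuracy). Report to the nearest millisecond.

Correct trials (n=9): 562, 789, 571, 516, 557, 583, 659, 720, 779
Mean correct RT = 5736/9 = 637.3333 ms
Proportion correct = 9/11
IES = 637.3333 / (9/11) = 778.963 ms

779 ms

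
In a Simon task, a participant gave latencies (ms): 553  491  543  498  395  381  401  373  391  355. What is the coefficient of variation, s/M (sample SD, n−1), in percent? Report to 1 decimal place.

n = 10, Σ = 4381, M = 438.1000
Σ(x−M)² = 50448.900; s = √(50448.900/9) = 74.8694
CV = 74.8694 / 438.1000 = 0.17090 = 17.090%

17.1%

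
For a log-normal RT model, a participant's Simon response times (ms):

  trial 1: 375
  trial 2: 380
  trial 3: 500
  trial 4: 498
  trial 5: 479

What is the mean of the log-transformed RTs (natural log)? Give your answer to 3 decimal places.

6.093

ln(RT): 5.9269, 5.9402, 6.2146, 6.2106, 6.1717
Σ ln(RT) = 30.4640
Mean = 30.4640/5 = 6.09280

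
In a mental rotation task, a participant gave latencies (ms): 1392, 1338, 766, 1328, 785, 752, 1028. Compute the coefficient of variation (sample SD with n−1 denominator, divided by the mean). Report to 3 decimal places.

0.278

n = 7, Σ = 7389, M = 1055.5714
Σ(x−M)² = 517143.714; s = √(517143.714/6) = 293.5824
CV = 293.5824 / 1055.5714 = 0.27813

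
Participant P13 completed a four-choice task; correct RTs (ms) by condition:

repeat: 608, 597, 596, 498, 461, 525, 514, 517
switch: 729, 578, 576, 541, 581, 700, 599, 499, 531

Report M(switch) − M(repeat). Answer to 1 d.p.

53.2 ms

M(repeat) = 4316/8 = 539.500
M(switch) = 5334/9 = 592.667
Difference = 592.667 − 539.500 = 53.167 ms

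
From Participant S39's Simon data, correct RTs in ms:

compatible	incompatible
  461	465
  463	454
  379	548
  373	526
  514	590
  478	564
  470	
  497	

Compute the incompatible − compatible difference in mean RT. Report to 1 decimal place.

M(compatible) = 3635/8 = 454.375
M(incompatible) = 3147/6 = 524.500
Difference = 524.500 − 454.375 = 70.125 ms

70.1 ms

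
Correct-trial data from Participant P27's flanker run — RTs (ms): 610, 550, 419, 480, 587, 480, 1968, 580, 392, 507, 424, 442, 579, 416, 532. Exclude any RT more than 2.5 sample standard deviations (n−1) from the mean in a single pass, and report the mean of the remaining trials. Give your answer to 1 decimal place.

n = 15, ΣRT = 8966, M = 597.733
Σ(x−M)² = 2082850.93; s = √(2082850.93/14) = 385.714
Cutoffs: 597.733 ± 2.5·385.714 → [-366.6, 1562.0]
Outside: 1968 → excluded.
Retained (n=14): Σ = 6998, mean = 6998/14 = 499.857

499.9 ms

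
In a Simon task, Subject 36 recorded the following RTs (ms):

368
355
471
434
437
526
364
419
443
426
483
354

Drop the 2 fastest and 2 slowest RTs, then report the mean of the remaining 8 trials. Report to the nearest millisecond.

420 ms

Sorted: 354, 355, 364, 368, 419, 426, 434, 437, 443, 471, 483, 526
Drop lowest 2 (354, 355) and highest 2 (483, 526)
Remaining (n=8): Σ = 3362, mean = 3362/8 = 420.250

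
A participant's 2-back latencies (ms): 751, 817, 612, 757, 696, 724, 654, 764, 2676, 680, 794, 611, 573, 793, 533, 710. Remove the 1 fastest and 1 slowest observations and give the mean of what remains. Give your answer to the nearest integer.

Sorted: 533, 573, 611, 612, 654, 680, 696, 710, 724, 751, 757, 764, 793, 794, 817, 2676
Drop lowest 1 (533) and highest 1 (2676)
Remaining (n=14): Σ = 9936, mean = 9936/14 = 709.714

710 ms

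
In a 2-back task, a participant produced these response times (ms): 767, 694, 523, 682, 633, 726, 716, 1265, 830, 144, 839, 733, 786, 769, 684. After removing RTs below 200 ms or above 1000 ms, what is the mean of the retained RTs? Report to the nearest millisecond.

722 ms

Excluded: 144, 1265
Retained (n=13): Σ = 9382
Mean = 9382/13 = 721.6923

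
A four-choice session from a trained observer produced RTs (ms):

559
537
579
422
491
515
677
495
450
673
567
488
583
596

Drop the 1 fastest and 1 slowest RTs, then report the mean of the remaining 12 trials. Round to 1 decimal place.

544.4 ms

Sorted: 422, 450, 488, 491, 495, 515, 537, 559, 567, 579, 583, 596, 673, 677
Drop lowest 1 (422) and highest 1 (677)
Remaining (n=12): Σ = 6533, mean = 6533/12 = 544.417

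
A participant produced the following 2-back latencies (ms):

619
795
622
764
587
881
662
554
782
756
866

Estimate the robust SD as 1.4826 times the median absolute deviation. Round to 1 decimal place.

163.1 ms

Sorted: 554, 587, 619, 622, 662, 756, 764, 782, 795, 866, 881 → median = 756
|x − 756| sorted: 0, 8, 26, 39, 94, 110, 125, 134, 137, 169, 202 → MAD = 110
Robust SD ≈ 1.4826 × 110 = 163.086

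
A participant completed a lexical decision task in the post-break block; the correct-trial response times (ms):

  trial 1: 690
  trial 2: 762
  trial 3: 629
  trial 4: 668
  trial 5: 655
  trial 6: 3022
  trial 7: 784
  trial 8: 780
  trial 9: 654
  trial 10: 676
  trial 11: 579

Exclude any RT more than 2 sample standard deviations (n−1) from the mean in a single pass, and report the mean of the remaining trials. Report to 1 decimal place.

687.7 ms

n = 11, ΣRT = 9899, M = 899.909
Σ(x−M)² = 4994906.91; s = √(4994906.91/10) = 706.747
Cutoffs: 899.909 ± 2·706.747 → [-513.6, 2313.4]
Outside: 3022 → excluded.
Retained (n=10): Σ = 6877, mean = 6877/10 = 687.700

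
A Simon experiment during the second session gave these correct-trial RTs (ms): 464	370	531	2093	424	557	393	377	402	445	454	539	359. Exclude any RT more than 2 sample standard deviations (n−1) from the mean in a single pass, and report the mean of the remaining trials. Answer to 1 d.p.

n = 13, ΣRT = 7408, M = 569.846
Σ(x−M)² = 2565135.69; s = √(2565135.69/12) = 462.343
Cutoffs: 569.846 ± 2·462.343 → [-354.8, 1494.5]
Outside: 2093 → excluded.
Retained (n=12): Σ = 5315, mean = 5315/12 = 442.917

442.9 ms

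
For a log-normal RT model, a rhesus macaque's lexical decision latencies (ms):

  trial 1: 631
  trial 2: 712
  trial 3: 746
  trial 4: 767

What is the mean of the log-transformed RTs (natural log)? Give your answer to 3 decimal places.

ln(RT): 6.4473, 6.5681, 6.6147, 6.6425
Σ ln(RT) = 26.2726
Mean = 26.2726/4 = 6.56815

6.568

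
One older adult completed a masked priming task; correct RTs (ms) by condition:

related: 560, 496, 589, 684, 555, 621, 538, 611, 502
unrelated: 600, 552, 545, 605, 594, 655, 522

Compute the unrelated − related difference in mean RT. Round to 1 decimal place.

9.0 ms

M(related) = 5156/9 = 572.889
M(unrelated) = 4073/7 = 581.857
Difference = 581.857 − 572.889 = 8.968 ms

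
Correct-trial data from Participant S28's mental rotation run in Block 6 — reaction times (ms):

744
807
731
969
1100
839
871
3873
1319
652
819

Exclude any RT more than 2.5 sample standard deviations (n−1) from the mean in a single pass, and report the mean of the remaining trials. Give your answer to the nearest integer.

n = 11, ΣRT = 12724, M = 1156.727
Σ(x−M)² = 8468226.18; s = √(8468226.18/10) = 920.230
Cutoffs: 1156.727 ± 2.5·920.230 → [-1143.8, 3457.3]
Outside: 3873 → excluded.
Retained (n=10): Σ = 8851, mean = 8851/10 = 885.100

885 ms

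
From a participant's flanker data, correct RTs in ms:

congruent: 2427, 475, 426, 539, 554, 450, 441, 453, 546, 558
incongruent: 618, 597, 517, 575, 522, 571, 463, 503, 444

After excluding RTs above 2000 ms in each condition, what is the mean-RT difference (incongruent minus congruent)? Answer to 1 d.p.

40.9 ms

congruent: exclude 2427
M(congruent) = 4442/9 = 493.556
M(incongruent) = 4810/9 = 534.444
Difference = 534.444 − 493.556 = 40.889 ms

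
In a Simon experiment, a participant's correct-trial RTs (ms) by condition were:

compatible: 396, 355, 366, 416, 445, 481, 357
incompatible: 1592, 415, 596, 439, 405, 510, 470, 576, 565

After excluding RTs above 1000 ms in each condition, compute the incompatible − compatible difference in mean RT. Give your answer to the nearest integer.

95 ms

incompatible: exclude 1592
M(compatible) = 2816/7 = 402.286
M(incompatible) = 3976/8 = 497.000
Difference = 497.000 − 402.286 = 94.714 ms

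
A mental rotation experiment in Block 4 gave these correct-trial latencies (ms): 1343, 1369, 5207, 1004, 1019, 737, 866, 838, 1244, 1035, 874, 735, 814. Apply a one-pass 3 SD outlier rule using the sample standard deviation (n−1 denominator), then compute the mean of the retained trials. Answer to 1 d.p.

n = 13, ΣRT = 17085, M = 1314.231
Σ(x−M)² = 16964230.31; s = √(16964230.31/12) = 1188.985
Cutoffs: 1314.231 ± 3·1188.985 → [-2252.7, 4881.2]
Outside: 5207 → excluded.
Retained (n=12): Σ = 11878, mean = 11878/12 = 989.833

989.8 ms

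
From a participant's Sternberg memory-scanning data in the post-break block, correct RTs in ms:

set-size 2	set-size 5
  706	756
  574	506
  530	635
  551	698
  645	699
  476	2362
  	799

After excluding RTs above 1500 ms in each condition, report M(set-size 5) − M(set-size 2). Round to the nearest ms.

102 ms

set-size 5: exclude 2362
M(set-size 2) = 3482/6 = 580.333
M(set-size 5) = 4093/6 = 682.167
Difference = 682.167 − 580.333 = 101.833 ms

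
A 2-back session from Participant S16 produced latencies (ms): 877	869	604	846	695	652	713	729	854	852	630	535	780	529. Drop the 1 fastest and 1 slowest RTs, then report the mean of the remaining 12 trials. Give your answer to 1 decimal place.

729.9 ms

Sorted: 529, 535, 604, 630, 652, 695, 713, 729, 780, 846, 852, 854, 869, 877
Drop lowest 1 (529) and highest 1 (877)
Remaining (n=12): Σ = 8759, mean = 8759/12 = 729.917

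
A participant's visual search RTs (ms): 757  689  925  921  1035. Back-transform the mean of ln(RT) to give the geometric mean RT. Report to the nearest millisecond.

ln(RT): 6.6294, 6.5352, 6.8298, 6.8255, 6.9422
Mean ln(RT) = 33.7620/5 = 6.75240
Geometric mean = exp(6.75240) = 856.11 ms

856 ms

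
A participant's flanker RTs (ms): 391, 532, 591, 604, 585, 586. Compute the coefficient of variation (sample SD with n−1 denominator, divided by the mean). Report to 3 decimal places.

n = 6, Σ = 3289, M = 548.1667
Σ(x−M)² = 32702.833; s = √(32702.833/5) = 80.8738
CV = 80.8738 / 548.1667 = 0.14754

0.148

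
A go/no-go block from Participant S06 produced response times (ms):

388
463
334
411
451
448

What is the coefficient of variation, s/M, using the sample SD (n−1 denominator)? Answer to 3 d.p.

0.118

n = 6, Σ = 2495, M = 415.8333
Σ(x−M)² = 11990.833; s = √(11990.833/5) = 48.9711
CV = 48.9711 / 415.8333 = 0.11777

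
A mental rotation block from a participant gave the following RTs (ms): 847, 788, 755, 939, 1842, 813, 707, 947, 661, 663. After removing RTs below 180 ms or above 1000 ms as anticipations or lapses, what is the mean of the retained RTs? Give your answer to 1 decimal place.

791.1 ms

Excluded: 1842
Retained (n=9): Σ = 7120
Mean = 7120/9 = 791.1111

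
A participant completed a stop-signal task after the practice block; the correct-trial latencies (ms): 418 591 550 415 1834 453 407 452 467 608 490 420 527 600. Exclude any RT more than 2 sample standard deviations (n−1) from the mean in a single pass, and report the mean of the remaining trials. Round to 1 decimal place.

492.2 ms

n = 14, ΣRT = 8232, M = 588.000
Σ(x−M)² = 1739014.00; s = √(1739014.00/13) = 365.746
Cutoffs: 588.000 ± 2·365.746 → [-143.5, 1319.5]
Outside: 1834 → excluded.
Retained (n=13): Σ = 6398, mean = 6398/13 = 492.154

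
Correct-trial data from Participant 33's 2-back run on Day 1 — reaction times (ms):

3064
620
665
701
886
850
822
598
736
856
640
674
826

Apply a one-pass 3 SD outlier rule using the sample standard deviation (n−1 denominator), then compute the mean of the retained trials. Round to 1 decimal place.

739.5 ms

n = 13, ΣRT = 11938, M = 918.308
Σ(x−M)² = 5104732.77; s = √(5104732.77/12) = 652.223
Cutoffs: 918.308 ± 3·652.223 → [-1038.4, 2875.0]
Outside: 3064 → excluded.
Retained (n=12): Σ = 8874, mean = 8874/12 = 739.500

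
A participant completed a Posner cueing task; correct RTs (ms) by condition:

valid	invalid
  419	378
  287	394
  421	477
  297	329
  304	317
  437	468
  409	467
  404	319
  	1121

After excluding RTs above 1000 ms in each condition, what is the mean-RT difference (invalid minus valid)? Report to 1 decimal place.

21.4 ms

invalid: exclude 1121
M(valid) = 2978/8 = 372.250
M(invalid) = 3149/8 = 393.625
Difference = 393.625 − 372.250 = 21.375 ms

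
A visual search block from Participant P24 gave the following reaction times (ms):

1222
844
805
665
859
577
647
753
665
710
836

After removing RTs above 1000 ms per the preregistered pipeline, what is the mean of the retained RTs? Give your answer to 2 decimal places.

Excluded: 1222
Retained (n=10): Σ = 7361
Mean = 7361/10 = 736.1000

736.10 ms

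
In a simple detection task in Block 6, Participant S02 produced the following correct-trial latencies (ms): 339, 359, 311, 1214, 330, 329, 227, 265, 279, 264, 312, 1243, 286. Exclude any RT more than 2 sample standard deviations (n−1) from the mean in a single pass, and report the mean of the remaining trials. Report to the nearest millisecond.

300 ms

n = 13, ΣRT = 5758, M = 442.923
Σ(x−M)² = 1474588.92; s = √(1474588.92/12) = 350.546
Cutoffs: 442.923 ± 2·350.546 → [-258.2, 1144.0]
Outside: 1214, 1243 → excluded.
Retained (n=11): Σ = 3301, mean = 3301/11 = 300.091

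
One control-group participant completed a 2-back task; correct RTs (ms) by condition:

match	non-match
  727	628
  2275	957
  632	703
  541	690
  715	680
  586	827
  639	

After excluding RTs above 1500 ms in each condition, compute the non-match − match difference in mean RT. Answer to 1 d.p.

match: exclude 2275
M(match) = 3840/6 = 640.000
M(non-match) = 4485/6 = 747.500
Difference = 747.500 − 640.000 = 107.500 ms

107.5 ms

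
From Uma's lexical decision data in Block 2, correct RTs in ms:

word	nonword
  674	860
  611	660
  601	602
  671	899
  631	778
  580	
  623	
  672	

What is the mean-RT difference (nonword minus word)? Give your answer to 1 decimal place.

M(word) = 5063/8 = 632.875
M(nonword) = 3799/5 = 759.800
Difference = 759.800 − 632.875 = 126.925 ms

126.9 ms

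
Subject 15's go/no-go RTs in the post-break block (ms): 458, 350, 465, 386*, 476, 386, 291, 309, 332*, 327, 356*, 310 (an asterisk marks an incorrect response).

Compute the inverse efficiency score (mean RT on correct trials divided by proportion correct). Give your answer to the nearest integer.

Correct trials (n=9): 458, 350, 465, 476, 386, 291, 309, 327, 310
Mean correct RT = 3372/9 = 374.6667 ms
Proportion correct = 9/12
IES = 374.6667 / (9/12) = 499.556 ms

500 ms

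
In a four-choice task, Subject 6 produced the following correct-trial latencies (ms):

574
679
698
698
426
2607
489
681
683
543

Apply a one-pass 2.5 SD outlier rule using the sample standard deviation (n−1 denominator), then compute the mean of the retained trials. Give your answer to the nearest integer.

n = 10, ΣRT = 8078, M = 807.800
Σ(x−M)² = 3681661.60; s = √(3681661.60/9) = 639.589
Cutoffs: 807.800 ± 2.5·639.589 → [-791.2, 2406.8]
Outside: 2607 → excluded.
Retained (n=9): Σ = 5471, mean = 5471/9 = 607.889

608 ms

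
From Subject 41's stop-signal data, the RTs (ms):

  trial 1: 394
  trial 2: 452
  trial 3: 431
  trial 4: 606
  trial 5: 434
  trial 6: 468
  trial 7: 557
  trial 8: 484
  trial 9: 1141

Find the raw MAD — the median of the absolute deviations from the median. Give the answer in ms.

37 ms

Sorted: 394, 431, 434, 452, 468, 484, 557, 606, 1141 → median = 468
|x − 468|: 74, 16, 37, 138, 34, 0, 89, 16, 673
Sorted deviations: 0, 16, 16, 34, 37, 74, 89, 138, 673 → MAD = 37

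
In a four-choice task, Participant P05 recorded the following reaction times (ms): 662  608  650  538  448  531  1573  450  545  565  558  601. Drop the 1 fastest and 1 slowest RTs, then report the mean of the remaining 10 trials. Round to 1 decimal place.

Sorted: 448, 450, 531, 538, 545, 558, 565, 601, 608, 650, 662, 1573
Drop lowest 1 (448) and highest 1 (1573)
Remaining (n=10): Σ = 5708, mean = 5708/10 = 570.800

570.8 ms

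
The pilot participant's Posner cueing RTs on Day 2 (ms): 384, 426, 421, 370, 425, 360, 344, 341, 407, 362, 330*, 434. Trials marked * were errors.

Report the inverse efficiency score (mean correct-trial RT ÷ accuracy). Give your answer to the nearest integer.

424 ms

Correct trials (n=11): 384, 426, 421, 370, 425, 360, 344, 341, 407, 362, 434
Mean correct RT = 4274/11 = 388.5455 ms
Proportion correct = 11/12
IES = 388.5455 / (11/12) = 423.868 ms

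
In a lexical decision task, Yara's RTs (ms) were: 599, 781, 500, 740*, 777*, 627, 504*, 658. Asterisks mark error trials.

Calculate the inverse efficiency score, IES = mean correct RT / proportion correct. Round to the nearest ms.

1013 ms

Correct trials (n=5): 599, 781, 500, 627, 658
Mean correct RT = 3165/5 = 633.0000 ms
Proportion correct = 5/8
IES = 633.0000 / (5/8) = 1012.800 ms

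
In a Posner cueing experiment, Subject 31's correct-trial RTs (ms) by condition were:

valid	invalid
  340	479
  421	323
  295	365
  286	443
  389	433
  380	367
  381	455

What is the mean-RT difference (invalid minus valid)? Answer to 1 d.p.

M(valid) = 2492/7 = 356.000
M(invalid) = 2865/7 = 409.286
Difference = 409.286 − 356.000 = 53.286 ms

53.3 ms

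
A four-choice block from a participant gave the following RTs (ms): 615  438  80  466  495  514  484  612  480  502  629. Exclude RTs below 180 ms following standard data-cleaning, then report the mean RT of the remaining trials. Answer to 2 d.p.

523.50 ms

Excluded: 80
Retained (n=10): Σ = 5235
Mean = 5235/10 = 523.5000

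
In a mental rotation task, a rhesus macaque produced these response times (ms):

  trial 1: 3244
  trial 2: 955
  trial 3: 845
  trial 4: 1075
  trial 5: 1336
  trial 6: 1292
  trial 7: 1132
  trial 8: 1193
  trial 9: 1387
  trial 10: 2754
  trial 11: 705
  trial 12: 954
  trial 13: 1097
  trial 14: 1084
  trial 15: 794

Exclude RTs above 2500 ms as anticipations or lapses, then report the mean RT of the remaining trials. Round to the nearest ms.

Excluded: 2754, 3244
Retained (n=13): Σ = 13849
Mean = 13849/13 = 1065.3077

1065 ms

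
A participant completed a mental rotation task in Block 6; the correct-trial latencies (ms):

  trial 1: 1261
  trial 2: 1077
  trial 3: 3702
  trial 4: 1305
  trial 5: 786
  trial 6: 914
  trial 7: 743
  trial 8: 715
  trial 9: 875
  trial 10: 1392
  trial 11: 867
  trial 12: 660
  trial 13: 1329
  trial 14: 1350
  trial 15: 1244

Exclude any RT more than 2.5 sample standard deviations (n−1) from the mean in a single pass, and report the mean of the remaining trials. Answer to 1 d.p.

1037.0 ms

n = 15, ΣRT = 18220, M = 1214.667
Σ(x−M)² = 7569973.33; s = √(7569973.33/14) = 735.331
Cutoffs: 1214.667 ± 2.5·735.331 → [-623.7, 3053.0]
Outside: 3702 → excluded.
Retained (n=14): Σ = 14518, mean = 14518/14 = 1037.000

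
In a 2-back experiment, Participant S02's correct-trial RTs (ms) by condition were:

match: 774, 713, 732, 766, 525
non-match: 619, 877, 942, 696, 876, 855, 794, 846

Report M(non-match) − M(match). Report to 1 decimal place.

111.1 ms

M(match) = 3510/5 = 702.000
M(non-match) = 6505/8 = 813.125
Difference = 813.125 − 702.000 = 111.125 ms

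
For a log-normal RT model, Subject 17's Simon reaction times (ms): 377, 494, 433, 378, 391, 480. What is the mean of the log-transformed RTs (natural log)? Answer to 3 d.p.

ln(RT): 5.9322, 6.2025, 6.0707, 5.9349, 5.9687, 6.1738
Σ ln(RT) = 36.2829
Mean = 36.2829/6 = 6.04715

6.047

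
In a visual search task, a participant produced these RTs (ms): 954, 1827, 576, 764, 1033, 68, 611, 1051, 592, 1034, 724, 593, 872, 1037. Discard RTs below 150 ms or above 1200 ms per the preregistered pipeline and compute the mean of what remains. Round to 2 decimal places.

Excluded: 68, 1827
Retained (n=12): Σ = 9841
Mean = 9841/12 = 820.0833

820.08 ms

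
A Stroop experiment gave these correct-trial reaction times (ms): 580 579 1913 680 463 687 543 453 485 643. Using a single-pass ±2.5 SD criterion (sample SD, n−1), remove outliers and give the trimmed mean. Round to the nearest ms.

568 ms

n = 10, ΣRT = 7026, M = 702.600
Σ(x−M)² = 1692212.40; s = √(1692212.40/9) = 433.617
Cutoffs: 702.600 ± 2.5·433.617 → [-381.4, 1786.6]
Outside: 1913 → excluded.
Retained (n=9): Σ = 5113, mean = 5113/9 = 568.111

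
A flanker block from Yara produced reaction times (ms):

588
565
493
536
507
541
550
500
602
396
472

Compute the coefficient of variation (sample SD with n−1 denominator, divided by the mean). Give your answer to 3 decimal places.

n = 11, Σ = 5750, M = 522.7273
Σ(x−M)² = 33866.182; s = √(33866.182/10) = 58.1947
CV = 58.1947 / 522.7273 = 0.11133

0.111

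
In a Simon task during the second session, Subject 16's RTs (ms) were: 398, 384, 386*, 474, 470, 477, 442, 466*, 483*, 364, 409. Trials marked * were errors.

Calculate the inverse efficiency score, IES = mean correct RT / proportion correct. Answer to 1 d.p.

587.5 ms

Correct trials (n=8): 398, 384, 474, 470, 477, 442, 364, 409
Mean correct RT = 3418/8 = 427.2500 ms
Proportion correct = 8/11
IES = 427.2500 / (8/11) = 587.469 ms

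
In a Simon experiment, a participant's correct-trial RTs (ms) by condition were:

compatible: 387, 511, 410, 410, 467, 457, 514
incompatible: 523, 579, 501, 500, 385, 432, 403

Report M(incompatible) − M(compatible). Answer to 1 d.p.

M(compatible) = 3156/7 = 450.857
M(incompatible) = 3323/7 = 474.714
Difference = 474.714 − 450.857 = 23.857 ms

23.9 ms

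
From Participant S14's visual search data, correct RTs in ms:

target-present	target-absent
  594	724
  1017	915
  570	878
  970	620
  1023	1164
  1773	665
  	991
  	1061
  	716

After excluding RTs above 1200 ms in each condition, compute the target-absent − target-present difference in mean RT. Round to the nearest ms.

25 ms

target-present: exclude 1773
M(target-present) = 4174/5 = 834.800
M(target-absent) = 7734/9 = 859.333
Difference = 859.333 − 834.800 = 24.533 ms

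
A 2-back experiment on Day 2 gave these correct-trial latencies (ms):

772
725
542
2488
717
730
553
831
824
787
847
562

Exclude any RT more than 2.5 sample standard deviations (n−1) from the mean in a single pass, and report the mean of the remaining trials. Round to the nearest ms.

717 ms

n = 12, ΣRT = 10378, M = 864.833
Σ(x−M)² = 3005233.67; s = √(3005233.67/11) = 522.688
Cutoffs: 864.833 ± 2.5·522.688 → [-441.9, 2171.6]
Outside: 2488 → excluded.
Retained (n=11): Σ = 7890, mean = 7890/11 = 717.273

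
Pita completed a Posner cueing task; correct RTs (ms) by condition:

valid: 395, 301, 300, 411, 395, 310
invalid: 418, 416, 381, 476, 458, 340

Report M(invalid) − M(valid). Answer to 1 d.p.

62.8 ms

M(valid) = 2112/6 = 352.000
M(invalid) = 2489/6 = 414.833
Difference = 414.833 − 352.000 = 62.833 ms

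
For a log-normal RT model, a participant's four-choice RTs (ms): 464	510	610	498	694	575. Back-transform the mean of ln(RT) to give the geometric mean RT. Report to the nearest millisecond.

ln(RT): 6.1399, 6.2344, 6.4135, 6.2106, 6.5425, 6.3544
Mean ln(RT) = 37.8952/6 = 6.31587
Geometric mean = exp(6.31587) = 553.28 ms

553 ms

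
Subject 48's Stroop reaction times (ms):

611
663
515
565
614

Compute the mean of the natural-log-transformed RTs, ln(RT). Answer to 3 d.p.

6.383

ln(RT): 6.4151, 6.4968, 6.2442, 6.3368, 6.4200
Σ ln(RT) = 31.9129
Mean = 31.9129/5 = 6.38257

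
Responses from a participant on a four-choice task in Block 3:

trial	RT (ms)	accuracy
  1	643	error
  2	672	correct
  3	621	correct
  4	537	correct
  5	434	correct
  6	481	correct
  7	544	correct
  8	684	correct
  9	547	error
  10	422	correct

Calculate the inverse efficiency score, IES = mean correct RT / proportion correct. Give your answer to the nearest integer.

687 ms

Correct trials (n=8): 672, 621, 537, 434, 481, 544, 684, 422
Mean correct RT = 4395/8 = 549.3750 ms
Proportion correct = 8/10
IES = 549.3750 / (8/10) = 686.719 ms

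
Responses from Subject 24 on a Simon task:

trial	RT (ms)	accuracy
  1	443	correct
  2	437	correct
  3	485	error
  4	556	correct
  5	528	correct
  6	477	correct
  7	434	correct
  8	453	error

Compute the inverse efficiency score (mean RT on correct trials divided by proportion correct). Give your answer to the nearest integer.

639 ms

Correct trials (n=6): 443, 437, 556, 528, 477, 434
Mean correct RT = 2875/6 = 479.1667 ms
Proportion correct = 6/8
IES = 479.1667 / (6/8) = 638.889 ms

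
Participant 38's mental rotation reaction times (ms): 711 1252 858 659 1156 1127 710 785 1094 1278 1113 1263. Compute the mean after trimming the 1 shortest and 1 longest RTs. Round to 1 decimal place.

1006.9 ms

Sorted: 659, 710, 711, 785, 858, 1094, 1113, 1127, 1156, 1252, 1263, 1278
Drop lowest 1 (659) and highest 1 (1278)
Remaining (n=10): Σ = 10069, mean = 10069/10 = 1006.900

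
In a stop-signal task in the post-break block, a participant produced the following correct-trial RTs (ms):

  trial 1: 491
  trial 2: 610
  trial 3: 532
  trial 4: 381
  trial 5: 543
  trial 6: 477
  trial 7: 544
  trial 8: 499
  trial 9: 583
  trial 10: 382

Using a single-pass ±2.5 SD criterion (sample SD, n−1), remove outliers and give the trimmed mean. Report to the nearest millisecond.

504 ms

n = 10, ΣRT = 5042, M = 504.200
Σ(x−M)² = 52317.60; s = √(52317.60/9) = 76.243
Cutoffs: 504.200 ± 2.5·76.243 → [313.6, 694.8]
No RTs fall outside the cutoffs; all 10 retained. Mean = 5042/10 = 504.200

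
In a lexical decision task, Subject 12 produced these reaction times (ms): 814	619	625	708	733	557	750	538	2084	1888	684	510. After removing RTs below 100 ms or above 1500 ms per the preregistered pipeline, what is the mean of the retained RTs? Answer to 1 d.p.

653.8 ms

Excluded: 1888, 2084
Retained (n=10): Σ = 6538
Mean = 6538/10 = 653.8000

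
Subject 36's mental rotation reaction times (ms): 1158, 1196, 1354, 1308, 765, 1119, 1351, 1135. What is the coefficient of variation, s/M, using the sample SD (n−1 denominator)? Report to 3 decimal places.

0.162

n = 8, Σ = 9386, M = 1173.2500
Σ(x−M)² = 254247.500; s = √(254247.500/7) = 190.5809
CV = 190.5809 / 1173.2500 = 0.16244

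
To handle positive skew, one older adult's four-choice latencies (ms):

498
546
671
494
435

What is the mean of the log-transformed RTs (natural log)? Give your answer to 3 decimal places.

ln(RT): 6.2106, 6.3026, 6.5088, 6.2025, 6.0753
Σ ln(RT) = 31.2999
Mean = 31.2999/5 = 6.25997

6.260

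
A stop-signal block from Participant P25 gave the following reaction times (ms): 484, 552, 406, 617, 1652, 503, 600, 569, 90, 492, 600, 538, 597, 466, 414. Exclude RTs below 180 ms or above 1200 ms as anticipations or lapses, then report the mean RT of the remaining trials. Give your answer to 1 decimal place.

Excluded: 90, 1652
Retained (n=13): Σ = 6838
Mean = 6838/13 = 526.0000

526.0 ms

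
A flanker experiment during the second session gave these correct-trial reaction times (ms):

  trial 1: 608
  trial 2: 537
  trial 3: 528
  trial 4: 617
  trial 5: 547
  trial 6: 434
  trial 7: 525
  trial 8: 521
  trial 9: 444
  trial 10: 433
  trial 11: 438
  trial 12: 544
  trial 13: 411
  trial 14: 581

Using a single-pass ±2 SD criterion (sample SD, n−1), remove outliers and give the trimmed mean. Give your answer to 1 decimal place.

n = 14, ΣRT = 7168, M = 512.000
Σ(x−M)² = 61008.00; s = √(61008.00/13) = 68.505
Cutoffs: 512.000 ± 2·68.505 → [375.0, 649.0]
No RTs fall outside the cutoffs; all 14 retained. Mean = 7168/14 = 512.000

512.0 ms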